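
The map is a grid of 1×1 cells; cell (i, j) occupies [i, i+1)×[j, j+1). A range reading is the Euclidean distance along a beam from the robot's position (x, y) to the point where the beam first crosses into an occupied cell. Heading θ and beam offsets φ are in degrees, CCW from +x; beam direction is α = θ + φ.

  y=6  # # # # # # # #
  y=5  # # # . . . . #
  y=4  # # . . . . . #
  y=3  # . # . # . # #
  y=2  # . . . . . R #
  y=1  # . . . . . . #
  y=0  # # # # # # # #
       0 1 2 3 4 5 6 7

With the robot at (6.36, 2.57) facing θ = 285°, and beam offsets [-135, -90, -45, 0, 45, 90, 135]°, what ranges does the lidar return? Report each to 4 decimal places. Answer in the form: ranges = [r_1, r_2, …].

ranges = [1.5704, 5.5491, 1.8129, 1.6254, 0.7390, 0.6626, 0.4965]

beam 1: φ=-135°, α=150°
  d=(-0.8660,0.5000)  start (6,2)  tX=0.4157 tY=0.8600  stride 1/|dx|=1.1547 1/|dy|=2.0000
    cross x-line → (5,2), t=0.4157
    cross y-line → (5,3), t=0.8600
    cross x-line → (4,3), t=1.5704 (wall)
  → r_1 = 1.5704
beam 2: φ=-90°, α=195°
  d=(-0.9659,-0.2588)  start (6,2)  tX=0.3727 tY=2.2023  stride 1/|dx|=1.0353 1/|dy|=3.8637
    cross x-line → (5,2), t=0.3727
    cross x-line → (4,2), t=1.4080
    cross y-line → (4,1), t=2.2023
    cross x-line → (3,1), t=2.4433
    cross x-line → (2,1), t=3.4785
    cross x-line → (1,1), t=4.5138
    cross x-line → (0,1), t=5.5491 (wall)
  → r_2 = 5.5491
beam 3: φ=-45°, α=240°
  d=(-0.5000,-0.8660)  start (6,2)  tX=0.7200 tY=0.6582  stride 1/|dx|=2.0000 1/|dy|=1.1547
    cross y-line → (6,1), t=0.6582
    cross x-line → (5,1), t=0.7200
    cross y-line → (5,0), t=1.8129 (wall)
  → r_3 = 1.8129
beam 4: φ=0°, α=285°
  d=(0.2588,-0.9659)  start (6,2)  tX=2.4728 tY=0.5901  stride 1/|dx|=3.8637 1/|dy|=1.0353
    cross y-line → (6,1), t=0.5901
    cross y-line → (6,0), t=1.6254 (wall)
  → r_4 = 1.6254
beam 5: φ=45°, α=330°
  d=(0.8660,-0.5000)  start (6,2)  tX=0.7390 tY=1.1400  stride 1/|dx|=1.1547 1/|dy|=2.0000
    cross x-line → (7,2), t=0.7390 (wall)
  → r_5 = 0.7390
beam 6: φ=90°, α=15°
  d=(0.9659,0.2588)  start (6,2)  tX=0.6626 tY=1.6614  stride 1/|dx|=1.0353 1/|dy|=3.8637
    cross x-line → (7,2), t=0.6626 (wall)
  → r_6 = 0.6626
beam 7: φ=135°, α=60°
  d=(0.5000,0.8660)  start (6,2)  tX=1.2800 tY=0.4965  stride 1/|dx|=2.0000 1/|dy|=1.1547
    cross y-line → (6,3), t=0.4965 (wall)
  → r_7 = 0.4965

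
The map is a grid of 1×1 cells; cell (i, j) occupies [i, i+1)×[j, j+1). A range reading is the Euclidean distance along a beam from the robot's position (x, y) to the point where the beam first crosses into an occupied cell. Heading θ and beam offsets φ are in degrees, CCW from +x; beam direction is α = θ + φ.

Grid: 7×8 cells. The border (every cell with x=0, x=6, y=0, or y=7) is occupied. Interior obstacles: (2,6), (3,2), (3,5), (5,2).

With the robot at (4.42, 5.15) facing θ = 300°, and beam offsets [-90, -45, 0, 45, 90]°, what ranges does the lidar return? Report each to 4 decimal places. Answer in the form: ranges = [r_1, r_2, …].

beam 1: φ=-90°, α=210°
  direction (-0.8660, -0.5000); cell (4,5); t to first gridline: x 0.4850, y 0.3000 (then +1.1547 / +2.0000)
    (4,4) via y @ 0.3000
    (3,4) via x @ 0.4850
    (2,4) via x @ 1.6397
    (2,3) via y @ 2.3000
    (1,3) via x @ 2.7944
    (0,3) via x @ 3.9491  # hit
  → r_1 = 3.9491
beam 2: φ=-45°, α=255°
  direction (-0.2588, -0.9659); cell (4,5); t to first gridline: x 1.6228, y 0.1553 (then +3.8637 / +1.0353)
    (4,4) via y @ 0.1553
    (4,3) via y @ 1.1906
    (3,3) via x @ 1.6228
    (3,2) via y @ 2.2258  # hit
  → r_2 = 2.2258
beam 3: φ=0°, α=300°
  direction (0.5000, -0.8660); cell (4,5); t to first gridline: x 1.1600, y 0.1732 (then +2.0000 / +1.1547)
    (4,4) via y @ 0.1732
    (5,4) via x @ 1.1600
    (5,3) via y @ 1.3279
    (5,2) via y @ 2.4826  # hit
  → r_3 = 2.4826
beam 4: φ=45°, α=345°
  direction (0.9659, -0.2588); cell (4,5); t to first gridline: x 0.6005, y 0.5796 (then +1.0353 / +3.8637)
    (4,4) via y @ 0.5796
    (5,4) via x @ 0.6005
    (6,4) via x @ 1.6357  # hit
  → r_4 = 1.6357
beam 5: φ=90°, α=30°
  direction (0.8660, 0.5000); cell (4,5); t to first gridline: x 0.6697, y 1.7000 (then +1.1547 / +2.0000)
    (5,5) via x @ 0.6697
    (5,6) via y @ 1.7000
    (6,6) via x @ 1.8244  # hit
  → r_5 = 1.8244

ranges = [3.9491, 2.2258, 2.4826, 1.6357, 1.8244]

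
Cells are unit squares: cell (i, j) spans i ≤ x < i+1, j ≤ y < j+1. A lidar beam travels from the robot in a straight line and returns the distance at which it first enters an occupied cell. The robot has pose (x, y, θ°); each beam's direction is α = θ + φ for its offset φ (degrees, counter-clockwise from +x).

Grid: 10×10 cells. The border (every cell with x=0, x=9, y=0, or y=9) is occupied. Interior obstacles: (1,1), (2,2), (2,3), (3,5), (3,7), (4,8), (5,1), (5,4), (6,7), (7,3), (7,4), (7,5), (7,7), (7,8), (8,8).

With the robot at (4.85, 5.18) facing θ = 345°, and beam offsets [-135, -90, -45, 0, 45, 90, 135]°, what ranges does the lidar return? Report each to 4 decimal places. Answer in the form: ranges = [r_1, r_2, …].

beam 1: φ=-135°, α=210°
  cosα=-0.8660 sinα=-0.5000 | (4,5) | tMaxX 0.9815 tMaxY 0.3600 | tΔX 1.1547 tΔY 2.0000
    t=0.3600 [y] (4,4)
    t=0.9815 [x] (3,4)
    t=2.1362 [x] (2,4)
    t=2.3600 [y] (2,3) — stop
  → r_1 = 2.3600
beam 2: φ=-90°, α=255°
  cosα=-0.2588 sinα=-0.9659 | (4,5) | tMaxX 3.2841 tMaxY 0.1863 | tΔX 3.8637 tΔY 1.0353
    t=0.1863 [y] (4,4)
    t=1.2216 [y] (4,3)
    t=2.2569 [y] (4,2)
    t=3.2841 [x] (3,2)
    t=3.2922 [y] (3,1)
    t=4.3275 [y] (3,0) — stop
  → r_2 = 4.3275
beam 3: φ=-45°, α=300°
  cosα=0.5000 sinα=-0.8660 | (4,5) | tMaxX 0.3000 tMaxY 0.2078 | tΔX 2.0000 tΔY 1.1547
    t=0.2078 [y] (4,4)
    t=0.3000 [x] (5,4) — stop
  → r_3 = 0.3000
beam 4: φ=0°, α=345°
  cosα=0.9659 sinα=-0.2588 | (4,5) | tMaxX 0.1553 tMaxY 0.6955 | tΔX 1.0353 tΔY 3.8637
    t=0.1553 [x] (5,5)
    t=0.6955 [y] (5,4) — stop
  → r_4 = 0.6955
beam 5: φ=45°, α=30°
  cosα=0.8660 sinα=0.5000 | (4,5) | tMaxX 0.1732 tMaxY 1.6400 | tΔX 1.1547 tΔY 2.0000
    t=0.1732 [x] (5,5)
    t=1.3279 [x] (6,5)
    t=1.6400 [y] (6,6)
    t=2.4826 [x] (7,6)
    t=3.6373 [x] (8,6)
    t=3.6400 [y] (8,7)
    t=4.7920 [x] (9,7) — stop
  → r_5 = 4.7920
beam 6: φ=90°, α=75°
  cosα=0.2588 sinα=0.9659 | (4,5) | tMaxX 0.5796 tMaxY 0.8489 | tΔX 3.8637 tΔY 1.0353
    t=0.5796 [x] (5,5)
    t=0.8489 [y] (5,6)
    t=1.8842 [y] (5,7)
    t=2.9195 [y] (5,8)
    t=3.9548 [y] (5,9) — stop
  → r_6 = 3.9548
beam 7: φ=135°, α=120°
  cosα=-0.5000 sinα=0.8660 | (4,5) | tMaxX 1.7000 tMaxY 0.9469 | tΔX 2.0000 tΔY 1.1547
    t=0.9469 [y] (4,6)
    t=1.7000 [x] (3,6)
    t=2.1016 [y] (3,7) — stop
  → r_7 = 2.1016

ranges = [2.3600, 4.3275, 0.3000, 0.6955, 4.7920, 3.9548, 2.1016]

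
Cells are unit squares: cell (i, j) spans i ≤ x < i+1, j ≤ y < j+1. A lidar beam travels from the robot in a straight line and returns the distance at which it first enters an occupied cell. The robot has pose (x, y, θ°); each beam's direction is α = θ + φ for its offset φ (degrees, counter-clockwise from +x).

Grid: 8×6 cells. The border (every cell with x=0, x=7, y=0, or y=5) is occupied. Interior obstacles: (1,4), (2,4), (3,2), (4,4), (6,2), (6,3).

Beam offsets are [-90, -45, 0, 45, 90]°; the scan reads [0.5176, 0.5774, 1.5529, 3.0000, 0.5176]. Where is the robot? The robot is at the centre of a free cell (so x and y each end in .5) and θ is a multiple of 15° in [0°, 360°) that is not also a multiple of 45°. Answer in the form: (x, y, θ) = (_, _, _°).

(x, y, θ) = (6.5, 4.5, 165°)

Candidates: 18 free-cell centres × 16 headings = 288 poses. Raycast each; keep the one whose scan matches to 4 dp.
  (2.5, 3.5, 60°): beam 1 = 1.0000 ≠ 0.5176 ✗
  (4.5, 1.5, 120°): beam 1 = 1.7321 ≠ 0.5176 ✗
  (3.5, 4.5, 240°): beam 1 = 0.5774 ≠ 0.5176 ✗
  (5.5, 4.5, 255°): beam 3 = 3.6235 ≠ 1.5529 ✗
  …
  (6.5, 4.5, 165°): r_1=0.5176, r_2=0.5774, r_3=1.5529, r_4=3.0000, r_5=0.5176 — all match ✓
Unique over the lattice → pose = (6.5, 4.5, 165°).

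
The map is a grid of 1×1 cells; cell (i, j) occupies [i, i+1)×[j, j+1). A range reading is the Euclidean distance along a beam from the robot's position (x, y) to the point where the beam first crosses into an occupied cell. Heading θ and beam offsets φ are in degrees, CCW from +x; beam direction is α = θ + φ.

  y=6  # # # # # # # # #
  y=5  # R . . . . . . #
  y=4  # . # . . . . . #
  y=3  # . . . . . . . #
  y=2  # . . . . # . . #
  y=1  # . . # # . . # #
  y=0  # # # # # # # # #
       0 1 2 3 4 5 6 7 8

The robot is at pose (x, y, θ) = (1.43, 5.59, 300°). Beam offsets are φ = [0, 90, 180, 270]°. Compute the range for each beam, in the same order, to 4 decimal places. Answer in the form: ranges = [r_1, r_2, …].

beam 1: φ=0°, α=300°
  cosα=0.5000 sinα=-0.8660 | (1,5) | tMaxX 1.1400 tMaxY 0.6813 | tΔX 2.0000 tΔY 1.1547
    t=0.6813 [y] (1,4)
    t=1.1400 [x] (2,4) — stop
  → r_1 = 1.1400
beam 2: φ=90°, α=30°
  cosα=0.8660 sinα=0.5000 | (1,5) | tMaxX 0.6582 tMaxY 0.8200 | tΔX 1.1547 tΔY 2.0000
    t=0.6582 [x] (2,5)
    t=0.8200 [y] (2,6) — stop
  → r_2 = 0.8200
beam 3: φ=180°, α=120°
  cosα=-0.5000 sinα=0.8660 | (1,5) | tMaxX 0.8600 tMaxY 0.4734 | tΔX 2.0000 tΔY 1.1547
    t=0.4734 [y] (1,6) — stop
  → r_3 = 0.4734
beam 4: φ=270°, α=210°
  cosα=-0.8660 sinα=-0.5000 | (1,5) | tMaxX 0.4965 tMaxY 1.1800 | tΔX 1.1547 tΔY 2.0000
    t=0.4965 [x] (0,5) — stop
  → r_4 = 0.4965

ranges = [1.1400, 0.8200, 0.4734, 0.4965]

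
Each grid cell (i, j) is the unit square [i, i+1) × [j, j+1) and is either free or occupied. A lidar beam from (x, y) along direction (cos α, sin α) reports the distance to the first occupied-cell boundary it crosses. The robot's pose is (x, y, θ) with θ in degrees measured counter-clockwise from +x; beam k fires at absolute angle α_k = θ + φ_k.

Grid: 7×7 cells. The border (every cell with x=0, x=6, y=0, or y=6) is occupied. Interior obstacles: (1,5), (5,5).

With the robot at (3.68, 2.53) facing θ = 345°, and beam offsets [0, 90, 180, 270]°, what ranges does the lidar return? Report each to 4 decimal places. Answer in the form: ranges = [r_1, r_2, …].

ranges = [2.4018, 3.5924, 2.7745, 1.5840]

beam 1: φ=0°, α=345°
  dir = (cos 345°, sin 345°) = (0.9659, -0.2588); from cell (3,2)
  next x-line at t=0.3313, next y-line at t=2.0478; Δt_x=1.0353, Δt_y=3.8637
    x: enter (4,2) at t=0.3313
    x: enter (5,2) at t=1.3666
    y: enter (5,1) at t=2.0478
    x: enter (6,1) at t=2.4018 ← occupied
  → r_1 = 2.4018
beam 2: φ=90°, α=75°
  dir = (cos 75°, sin 75°) = (0.2588, 0.9659); from cell (3,2)
  next x-line at t=1.2364, next y-line at t=0.4866; Δt_x=3.8637, Δt_y=1.0353
    y: enter (3,3) at t=0.4866
    x: enter (4,3) at t=1.2364
    y: enter (4,4) at t=1.5219
    y: enter (4,5) at t=2.5571
    y: enter (4,6) at t=3.5924 ← occupied
  → r_2 = 3.5924
beam 3: φ=180°, α=165°
  dir = (cos 165°, sin 165°) = (-0.9659, 0.2588); from cell (3,2)
  next x-line at t=0.7040, next y-line at t=1.8159; Δt_x=1.0353, Δt_y=3.8637
    x: enter (2,2) at t=0.7040
    x: enter (1,2) at t=1.7393
    y: enter (1,3) at t=1.8159
    x: enter (0,3) at t=2.7745 ← occupied
  → r_3 = 2.7745
beam 4: φ=270°, α=255°
  dir = (cos 255°, sin 255°) = (-0.2588, -0.9659); from cell (3,2)
  next x-line at t=2.6273, next y-line at t=0.5487; Δt_x=3.8637, Δt_y=1.0353
    y: enter (3,1) at t=0.5487
    y: enter (3,0) at t=1.5840 ← occupied
  → r_4 = 1.5840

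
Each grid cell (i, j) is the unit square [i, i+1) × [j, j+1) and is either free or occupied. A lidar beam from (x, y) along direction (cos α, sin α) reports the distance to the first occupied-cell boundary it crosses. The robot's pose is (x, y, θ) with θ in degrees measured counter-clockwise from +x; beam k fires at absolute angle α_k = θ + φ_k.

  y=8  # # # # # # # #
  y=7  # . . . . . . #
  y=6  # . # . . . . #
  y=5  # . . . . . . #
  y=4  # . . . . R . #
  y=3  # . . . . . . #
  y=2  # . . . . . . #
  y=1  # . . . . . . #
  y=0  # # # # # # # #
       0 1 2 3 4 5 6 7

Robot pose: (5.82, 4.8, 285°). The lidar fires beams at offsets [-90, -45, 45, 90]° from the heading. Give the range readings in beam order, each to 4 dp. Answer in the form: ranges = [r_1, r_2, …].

ranges = [4.9900, 4.3879, 1.3625, 1.2216]

beam 1: φ=-90°, α=195°
  dir = (cos 195°, sin 195°) = (-0.9659, -0.2588); from cell (5,4)
  next x-line at t=0.8489, next y-line at t=3.0910; Δt_x=1.0353, Δt_y=3.8637
    x: enter (4,4) at t=0.8489
    x: enter (3,4) at t=1.8842
    x: enter (2,4) at t=2.9195
    y: enter (2,3) at t=3.0910
    x: enter (1,3) at t=3.9548
    x: enter (0,3) at t=4.9900 ← occupied
  → r_1 = 4.9900
beam 2: φ=-45°, α=240°
  dir = (cos 240°, sin 240°) = (-0.5000, -0.8660); from cell (5,4)
  next x-line at t=1.6400, next y-line at t=0.9238; Δt_x=2.0000, Δt_y=1.1547
    y: enter (5,3) at t=0.9238
    x: enter (4,3) at t=1.6400
    y: enter (4,2) at t=2.0785
    y: enter (4,1) at t=3.2332
    x: enter (3,1) at t=3.6400
    y: enter (3,0) at t=4.3879 ← occupied
  → r_2 = 4.3879
beam 3: φ=45°, α=330°
  dir = (cos 330°, sin 330°) = (0.8660, -0.5000); from cell (5,4)
  next x-line at t=0.2078, next y-line at t=1.6000; Δt_x=1.1547, Δt_y=2.0000
    x: enter (6,4) at t=0.2078
    x: enter (7,4) at t=1.3625 ← occupied
  → r_3 = 1.3625
beam 4: φ=90°, α=15°
  dir = (cos 15°, sin 15°) = (0.9659, 0.2588); from cell (5,4)
  next x-line at t=0.1863, next y-line at t=0.7727; Δt_x=1.0353, Δt_y=3.8637
    x: enter (6,4) at t=0.1863
    y: enter (6,5) at t=0.7727
    x: enter (7,5) at t=1.2216 ← occupied
  → r_4 = 1.2216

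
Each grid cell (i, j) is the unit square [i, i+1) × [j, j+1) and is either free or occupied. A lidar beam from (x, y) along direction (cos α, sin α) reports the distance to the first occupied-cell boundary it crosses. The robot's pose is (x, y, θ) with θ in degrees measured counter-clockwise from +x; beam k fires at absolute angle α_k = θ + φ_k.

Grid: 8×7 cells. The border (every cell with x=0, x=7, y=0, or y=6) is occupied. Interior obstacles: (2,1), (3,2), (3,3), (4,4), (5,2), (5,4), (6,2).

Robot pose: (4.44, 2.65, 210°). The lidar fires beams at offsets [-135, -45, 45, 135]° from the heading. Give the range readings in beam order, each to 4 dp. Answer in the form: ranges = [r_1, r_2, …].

beam 1: φ=-135°, α=75°
  dir = (cos 75°, sin 75°) = (0.2588, 0.9659); from cell (4,2)
  next x-line at t=2.1637, next y-line at t=0.3623; Δt_x=3.8637, Δt_y=1.0353
    y: enter (4,3) at t=0.3623
    y: enter (4,4) at t=1.3976 ← occupied
  → r_1 = 1.3976
beam 2: φ=-45°, α=165°
  dir = (cos 165°, sin 165°) = (-0.9659, 0.2588); from cell (4,2)
  next x-line at t=0.4555, next y-line at t=1.3523; Δt_x=1.0353, Δt_y=3.8637
    x: enter (3,2) at t=0.4555 ← occupied
  → r_2 = 0.4555
beam 3: φ=45°, α=255°
  dir = (cos 255°, sin 255°) = (-0.2588, -0.9659); from cell (4,2)
  next x-line at t=1.7000, next y-line at t=0.6729; Δt_x=3.8637, Δt_y=1.0353
    y: enter (4,1) at t=0.6729
    x: enter (3,1) at t=1.7000
    y: enter (3,0) at t=1.7082 ← occupied
  → r_3 = 1.7082
beam 4: φ=135°, α=345°
  dir = (cos 345°, sin 345°) = (0.9659, -0.2588); from cell (4,2)
  next x-line at t=0.5798, next y-line at t=2.5114; Δt_x=1.0353, Δt_y=3.8637
    x: enter (5,2) at t=0.5798 ← occupied
  → r_4 = 0.5798

ranges = [1.3976, 0.4555, 1.7082, 0.5798]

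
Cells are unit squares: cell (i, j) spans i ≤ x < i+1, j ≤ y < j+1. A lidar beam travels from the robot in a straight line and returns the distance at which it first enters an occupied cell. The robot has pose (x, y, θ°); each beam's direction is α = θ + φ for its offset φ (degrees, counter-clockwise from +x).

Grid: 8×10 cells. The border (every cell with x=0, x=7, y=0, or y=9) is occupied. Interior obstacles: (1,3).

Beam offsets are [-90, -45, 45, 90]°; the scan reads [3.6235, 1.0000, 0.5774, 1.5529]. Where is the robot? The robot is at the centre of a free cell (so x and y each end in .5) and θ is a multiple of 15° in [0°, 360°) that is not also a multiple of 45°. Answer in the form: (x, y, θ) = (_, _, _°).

Candidates: 47 free-cell centres × 16 headings = 752 poses. Raycast each; keep the one whose scan matches to 4 dp.
  (4.5, 6.5, 300°): beam 1 = 4.0415 ≠ 3.6235 ✗
  (3.5, 6.5, 345°): beam 1 = 5.6940 ≠ 3.6235 ✗
  (3.5, 7.5, 30°): beam 1 = 7.0000 ≠ 3.6235 ✗
  …
  (1.5, 5.5, 165°): r_1=3.6235, r_2=1.0000, r_3=0.5774, r_4=1.5529 — all match ✓
Unique over the lattice → pose = (1.5, 5.5, 165°).

(x, y, θ) = (1.5, 5.5, 165°)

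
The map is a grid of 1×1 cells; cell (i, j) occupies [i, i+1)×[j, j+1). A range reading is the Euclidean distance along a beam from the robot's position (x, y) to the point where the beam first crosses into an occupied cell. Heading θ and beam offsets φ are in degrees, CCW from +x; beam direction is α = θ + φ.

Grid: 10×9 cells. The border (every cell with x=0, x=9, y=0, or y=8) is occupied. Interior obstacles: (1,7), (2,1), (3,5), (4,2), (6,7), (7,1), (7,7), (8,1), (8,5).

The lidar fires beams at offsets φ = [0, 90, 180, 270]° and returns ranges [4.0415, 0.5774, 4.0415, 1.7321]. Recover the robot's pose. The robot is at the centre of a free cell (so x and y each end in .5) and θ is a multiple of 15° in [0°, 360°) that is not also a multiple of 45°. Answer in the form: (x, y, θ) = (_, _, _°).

Enumerate (i+0.5, j+0.5, θ) over the 47 free cells and 16 admissible headings. For each, cast all 4 beams and compare to the given ranges.
  (5.5, 6.5, 345°): beam 1 = 2.5882 ≠ 4.0415 ✗
  (8.5, 6.5, 15°): beam 1 = 0.5176 ≠ 4.0415 ✗
  (4.5, 6.5, 105°): beam 1 = 1.5529 ≠ 4.0415 ✗
  (5.5, 2.5, 195°): beam 1 = 0.5176 ≠ 4.0415 ✗
  …
  (4.5, 3.5, 210°): r_1=4.0415, r_2=0.5774, r_3=4.0415, r_4=1.7321 — all match ✓
No second candidate reproduces the full scan.

(x, y, θ) = (4.5, 3.5, 210°)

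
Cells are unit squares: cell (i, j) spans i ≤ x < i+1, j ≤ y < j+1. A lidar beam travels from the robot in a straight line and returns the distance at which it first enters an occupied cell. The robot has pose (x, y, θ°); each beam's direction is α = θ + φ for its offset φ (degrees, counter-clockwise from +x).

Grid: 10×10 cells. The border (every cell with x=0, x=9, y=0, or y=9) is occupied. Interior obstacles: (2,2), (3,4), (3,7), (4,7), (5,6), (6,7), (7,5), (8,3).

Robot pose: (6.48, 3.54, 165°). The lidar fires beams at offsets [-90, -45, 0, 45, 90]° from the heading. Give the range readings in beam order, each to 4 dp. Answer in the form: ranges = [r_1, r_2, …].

beam 1: φ=-90°, α=75°
  dir = (cos 75°, sin 75°) = (0.2588, 0.9659); from cell (6,3)
  next x-line at t=2.0091, next y-line at t=0.4762; Δt_x=3.8637, Δt_y=1.0353
    y: enter (6,4) at t=0.4762
    y: enter (6,5) at t=1.5115
    x: enter (7,5) at t=2.0091 ← occupied
  → r_1 = 2.0091
beam 2: φ=-45°, α=120°
  dir = (cos 120°, sin 120°) = (-0.5000, 0.8660); from cell (6,3)
  next x-line at t=0.9600, next y-line at t=0.5312; Δt_x=2.0000, Δt_y=1.1547
    y: enter (6,4) at t=0.5312
    x: enter (5,4) at t=0.9600
    y: enter (5,5) at t=1.6859
    y: enter (5,6) at t=2.8406 ← occupied
  → r_2 = 2.8406
beam 3: φ=0°, α=165°
  dir = (cos 165°, sin 165°) = (-0.9659, 0.2588); from cell (6,3)
  next x-line at t=0.4969, next y-line at t=1.7773; Δt_x=1.0353, Δt_y=3.8637
    x: enter (5,3) at t=0.4969
    x: enter (4,3) at t=1.5322
    y: enter (4,4) at t=1.7773
    x: enter (3,4) at t=2.5675 ← occupied
  → r_3 = 2.5675
beam 4: φ=45°, α=210°
  dir = (cos 210°, sin 210°) = (-0.8660, -0.5000); from cell (6,3)
  next x-line at t=0.5543, next y-line at t=1.0800; Δt_x=1.1547, Δt_y=2.0000
    x: enter (5,3) at t=0.5543
    y: enter (5,2) at t=1.0800
    x: enter (4,2) at t=1.7090
    x: enter (3,2) at t=2.8637
    y: enter (3,1) at t=3.0800
    x: enter (2,1) at t=4.0184
    y: enter (2,0) at t=5.0800 ← occupied
  → r_4 = 5.0800
beam 5: φ=90°, α=255°
  dir = (cos 255°, sin 255°) = (-0.2588, -0.9659); from cell (6,3)
  next x-line at t=1.8546, next y-line at t=0.5590; Δt_x=3.8637, Δt_y=1.0353
    y: enter (6,2) at t=0.5590
    y: enter (6,1) at t=1.5943
    x: enter (5,1) at t=1.8546
    y: enter (5,0) at t=2.6296 ← occupied
  → r_5 = 2.6296

ranges = [2.0091, 2.8406, 2.5675, 5.0800, 2.6296]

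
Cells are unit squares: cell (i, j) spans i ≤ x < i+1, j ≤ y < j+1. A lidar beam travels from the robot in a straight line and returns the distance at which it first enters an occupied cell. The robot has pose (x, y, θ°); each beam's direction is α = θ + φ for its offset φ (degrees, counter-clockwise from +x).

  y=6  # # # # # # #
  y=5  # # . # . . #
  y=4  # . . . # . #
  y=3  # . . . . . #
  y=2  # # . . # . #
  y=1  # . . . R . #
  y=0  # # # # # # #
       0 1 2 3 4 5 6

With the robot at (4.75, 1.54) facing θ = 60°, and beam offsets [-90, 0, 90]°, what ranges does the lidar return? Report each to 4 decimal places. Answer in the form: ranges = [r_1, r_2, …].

beam 1: φ=-90°, α=330°
  cosα=0.8660 sinα=-0.5000 | (4,1) | tMaxX 0.2887 tMaxY 1.0800 | tΔX 1.1547 tΔY 2.0000
    t=0.2887 [x] (5,1)
    t=1.0800 [y] (5,0) — stop
  → r_1 = 1.0800
beam 2: φ=0°, α=60°
  cosα=0.5000 sinα=0.8660 | (4,1) | tMaxX 0.5000 tMaxY 0.5312 | tΔX 2.0000 tΔY 1.1547
    t=0.5000 [x] (5,1)
    t=0.5312 [y] (5,2)
    t=1.6859 [y] (5,3)
    t=2.5000 [x] (6,3) — stop
  → r_2 = 2.5000
beam 3: φ=90°, α=150°
  cosα=-0.8660 sinα=0.5000 | (4,1) | tMaxX 0.8660 tMaxY 0.9200 | tΔX 1.1547 tΔY 2.0000
    t=0.8660 [x] (3,1)
    t=0.9200 [y] (3,2)
    t=2.0207 [x] (2,2)
    t=2.9200 [y] (2,3)
    t=3.1754 [x] (1,3)
    t=4.3301 [x] (0,3) — stop
  → r_3 = 4.3301

ranges = [1.0800, 2.5000, 4.3301]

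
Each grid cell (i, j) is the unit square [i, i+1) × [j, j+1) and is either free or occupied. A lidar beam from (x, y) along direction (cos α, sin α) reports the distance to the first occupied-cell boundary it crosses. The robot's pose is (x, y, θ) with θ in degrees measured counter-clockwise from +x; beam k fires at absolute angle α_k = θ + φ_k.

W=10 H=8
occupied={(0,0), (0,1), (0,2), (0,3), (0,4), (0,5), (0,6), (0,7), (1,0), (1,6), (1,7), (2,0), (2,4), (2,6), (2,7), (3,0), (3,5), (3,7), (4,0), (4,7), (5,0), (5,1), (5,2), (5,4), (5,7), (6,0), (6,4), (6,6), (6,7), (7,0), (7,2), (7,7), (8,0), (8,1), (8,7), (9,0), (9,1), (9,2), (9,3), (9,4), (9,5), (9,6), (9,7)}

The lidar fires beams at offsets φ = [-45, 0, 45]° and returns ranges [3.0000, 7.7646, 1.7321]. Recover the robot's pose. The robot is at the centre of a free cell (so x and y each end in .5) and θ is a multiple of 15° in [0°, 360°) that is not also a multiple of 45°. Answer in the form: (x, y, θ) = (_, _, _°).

(x, y, θ) = (1.5, 2.5, 15°)

Enumerate (i+0.5, j+0.5, θ) over the 37 free cells and 16 admissible headings. For each, cast all 3 beams and compare to the given ranges.
  (5.5, 5.5, 105°): beam 1 = 1.0000 ≠ 3.0000 ✗
  (8.5, 3.5, 75°): beam 1 = 0.5774 ≠ 3.0000 ✗
  (7.5, 5.5, 105°): beam 1 = 1.7321 ≠ 3.0000 ✗
  …
  (1.5, 2.5, 15°): r_1=3.0000, r_2=7.7646, r_3=1.7321 — all match ✓
Unique over the lattice → pose = (1.5, 2.5, 15°).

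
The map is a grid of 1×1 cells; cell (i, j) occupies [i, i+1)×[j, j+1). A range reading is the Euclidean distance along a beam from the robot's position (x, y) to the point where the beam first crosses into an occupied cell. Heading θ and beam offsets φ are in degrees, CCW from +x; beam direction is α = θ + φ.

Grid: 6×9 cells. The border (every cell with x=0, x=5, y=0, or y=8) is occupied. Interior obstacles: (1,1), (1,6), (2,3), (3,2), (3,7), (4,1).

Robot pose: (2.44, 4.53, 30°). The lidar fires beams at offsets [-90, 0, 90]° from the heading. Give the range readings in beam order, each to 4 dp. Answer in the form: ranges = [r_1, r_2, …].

beam 1: φ=-90°, α=300°
  d=(0.5000,-0.8660)  start (2,4)  tX=1.1200 tY=0.6120  stride 1/|dx|=2.0000 1/|dy|=1.1547
    cross y-line → (2,3), t=0.6120 (wall)
  → r_1 = 0.6120
beam 2: φ=0°, α=30°
  d=(0.8660,0.5000)  start (2,4)  tX=0.6466 tY=0.9400  stride 1/|dx|=1.1547 1/|dy|=2.0000
    cross x-line → (3,4), t=0.6466
    cross y-line → (3,5), t=0.9400
    cross x-line → (4,5), t=1.8013
    cross y-line → (4,6), t=2.9400
    cross x-line → (5,6), t=2.9560 (wall)
  → r_2 = 2.9560
beam 3: φ=90°, α=120°
  d=(-0.5000,0.8660)  start (2,4)  tX=0.8800 tY=0.5427  stride 1/|dx|=2.0000 1/|dy|=1.1547
    cross y-line → (2,5), t=0.5427
    cross x-line → (1,5), t=0.8800
    cross y-line → (1,6), t=1.6974 (wall)
  → r_3 = 1.6974

ranges = [0.6120, 2.9560, 1.6974]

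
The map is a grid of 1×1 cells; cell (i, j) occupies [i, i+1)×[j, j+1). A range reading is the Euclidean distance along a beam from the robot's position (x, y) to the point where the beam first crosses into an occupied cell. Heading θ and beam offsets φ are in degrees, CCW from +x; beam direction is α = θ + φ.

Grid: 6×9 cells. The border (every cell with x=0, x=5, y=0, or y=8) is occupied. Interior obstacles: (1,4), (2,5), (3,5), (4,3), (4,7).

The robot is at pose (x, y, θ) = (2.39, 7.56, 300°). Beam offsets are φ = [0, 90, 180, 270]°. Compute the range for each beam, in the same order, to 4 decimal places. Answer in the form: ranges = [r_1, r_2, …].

beam 1: φ=0°, α=300°
  dir = (cos 300°, sin 300°) = (0.5000, -0.8660); from cell (2,7)
  next x-line at t=1.2200, next y-line at t=0.6466; Δt_x=2.0000, Δt_y=1.1547
    y: enter (2,6) at t=0.6466
    x: enter (3,6) at t=1.2200
    y: enter (3,5) at t=1.8013 ← occupied
  → r_1 = 1.8013
beam 2: φ=90°, α=30°
  dir = (cos 30°, sin 30°) = (0.8660, 0.5000); from cell (2,7)
  next x-line at t=0.7044, next y-line at t=0.8800; Δt_x=1.1547, Δt_y=2.0000
    x: enter (3,7) at t=0.7044
    y: enter (3,8) at t=0.8800 ← occupied
  → r_2 = 0.8800
beam 3: φ=180°, α=120°
  dir = (cos 120°, sin 120°) = (-0.5000, 0.8660); from cell (2,7)
  next x-line at t=0.7800, next y-line at t=0.5081; Δt_x=2.0000, Δt_y=1.1547
    y: enter (2,8) at t=0.5081 ← occupied
  → r_3 = 0.5081
beam 4: φ=270°, α=210°
  dir = (cos 210°, sin 210°) = (-0.8660, -0.5000); from cell (2,7)
  next x-line at t=0.4503, next y-line at t=1.1200; Δt_x=1.1547, Δt_y=2.0000
    x: enter (1,7) at t=0.4503
    y: enter (1,6) at t=1.1200
    x: enter (0,6) at t=1.6050 ← occupied
  → r_4 = 1.6050

ranges = [1.8013, 0.8800, 0.5081, 1.6050]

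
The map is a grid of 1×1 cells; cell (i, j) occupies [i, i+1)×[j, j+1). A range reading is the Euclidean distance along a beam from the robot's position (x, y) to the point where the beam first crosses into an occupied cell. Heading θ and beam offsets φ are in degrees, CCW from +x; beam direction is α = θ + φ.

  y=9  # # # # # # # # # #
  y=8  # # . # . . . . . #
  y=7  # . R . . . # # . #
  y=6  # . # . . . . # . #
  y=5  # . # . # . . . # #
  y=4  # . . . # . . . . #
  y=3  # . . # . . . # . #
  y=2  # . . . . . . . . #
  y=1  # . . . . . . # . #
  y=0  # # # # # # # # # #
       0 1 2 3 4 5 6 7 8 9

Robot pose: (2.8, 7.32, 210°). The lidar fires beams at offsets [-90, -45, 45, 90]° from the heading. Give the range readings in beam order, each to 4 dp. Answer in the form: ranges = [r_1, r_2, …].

ranges = [1.6000, 1.8635, 0.3313, 0.3695]

beam 1: φ=-90°, α=120°
  d=(-0.5000,0.8660)  start (2,7)  tX=1.6000 tY=0.7852  stride 1/|dx|=2.0000 1/|dy|=1.1547
    cross y-line → (2,8), t=0.7852
    cross x-line → (1,8), t=1.6000 (wall)
  → r_1 = 1.6000
beam 2: φ=-45°, α=165°
  d=(-0.9659,0.2588)  start (2,7)  tX=0.8282 tY=2.6273  stride 1/|dx|=1.0353 1/|dy|=3.8637
    cross x-line → (1,7), t=0.8282
    cross x-line → (0,7), t=1.8635 (wall)
  → r_2 = 1.8635
beam 3: φ=45°, α=255°
  d=(-0.2588,-0.9659)  start (2,7)  tX=3.0910 tY=0.3313  stride 1/|dx|=3.8637 1/|dy|=1.0353
    cross y-line → (2,6), t=0.3313 (wall)
  → r_3 = 0.3313
beam 4: φ=90°, α=300°
  d=(0.5000,-0.8660)  start (2,7)  tX=0.4000 tY=0.3695  stride 1/|dx|=2.0000 1/|dy|=1.1547
    cross y-line → (2,6), t=0.3695 (wall)
  → r_4 = 0.3695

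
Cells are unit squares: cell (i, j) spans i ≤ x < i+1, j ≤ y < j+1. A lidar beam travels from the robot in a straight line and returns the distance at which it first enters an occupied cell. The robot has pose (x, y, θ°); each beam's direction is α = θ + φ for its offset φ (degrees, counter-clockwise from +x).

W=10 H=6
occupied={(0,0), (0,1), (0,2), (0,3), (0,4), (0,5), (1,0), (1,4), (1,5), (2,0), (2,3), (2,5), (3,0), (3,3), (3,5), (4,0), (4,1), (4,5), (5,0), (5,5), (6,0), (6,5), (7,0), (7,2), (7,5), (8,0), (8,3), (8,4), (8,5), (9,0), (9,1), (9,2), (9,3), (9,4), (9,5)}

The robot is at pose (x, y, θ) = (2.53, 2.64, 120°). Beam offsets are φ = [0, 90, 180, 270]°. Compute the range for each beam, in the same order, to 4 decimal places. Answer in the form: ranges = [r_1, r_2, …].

beam 1: φ=0°, α=120°
  dir = (cos 120°, sin 120°) = (-0.5000, 0.8660); from cell (2,2)
  next x-line at t=1.0600, next y-line at t=0.4157; Δt_x=2.0000, Δt_y=1.1547
    y: enter (2,3) at t=0.4157 ← occupied
  → r_1 = 0.4157
beam 2: φ=90°, α=210°
  dir = (cos 210°, sin 210°) = (-0.8660, -0.5000); from cell (2,2)
  next x-line at t=0.6120, next y-line at t=1.2800; Δt_x=1.1547, Δt_y=2.0000
    x: enter (1,2) at t=0.6120
    y: enter (1,1) at t=1.2800
    x: enter (0,1) at t=1.7667 ← occupied
  → r_2 = 1.7667
beam 3: φ=180°, α=300°
  dir = (cos 300°, sin 300°) = (0.5000, -0.8660); from cell (2,2)
  next x-line at t=0.9400, next y-line at t=0.7390; Δt_x=2.0000, Δt_y=1.1547
    y: enter (2,1) at t=0.7390
    x: enter (3,1) at t=0.9400
    y: enter (3,0) at t=1.8937 ← occupied
  → r_3 = 1.8937
beam 4: φ=270°, α=30°
  dir = (cos 30°, sin 30°) = (0.8660, 0.5000); from cell (2,2)
  next x-line at t=0.5427, next y-line at t=0.7200; Δt_x=1.1547, Δt_y=2.0000
    x: enter (3,2) at t=0.5427
    y: enter (3,3) at t=0.7200 ← occupied
  → r_4 = 0.7200

ranges = [0.4157, 1.7667, 1.8937, 0.7200]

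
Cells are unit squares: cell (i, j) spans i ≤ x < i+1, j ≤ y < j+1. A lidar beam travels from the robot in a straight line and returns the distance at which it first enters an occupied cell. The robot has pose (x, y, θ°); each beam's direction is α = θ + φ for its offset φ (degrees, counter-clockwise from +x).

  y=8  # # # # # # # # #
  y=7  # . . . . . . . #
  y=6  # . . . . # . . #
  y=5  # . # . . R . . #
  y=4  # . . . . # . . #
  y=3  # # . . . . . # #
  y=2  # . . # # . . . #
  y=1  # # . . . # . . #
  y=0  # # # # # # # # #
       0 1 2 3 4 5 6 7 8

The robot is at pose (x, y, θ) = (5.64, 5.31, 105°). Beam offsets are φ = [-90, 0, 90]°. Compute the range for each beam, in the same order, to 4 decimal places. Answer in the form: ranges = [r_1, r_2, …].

beam 1: φ=-90°, α=15°
  cosα=0.9659 sinα=0.2588 | (5,5) | tMaxX 0.3727 tMaxY 2.6660 | tΔX 1.0353 tΔY 3.8637
    t=0.3727 [x] (6,5)
    t=1.4080 [x] (7,5)
    t=2.4433 [x] (8,5) — stop
  → r_1 = 2.4433
beam 2: φ=0°, α=105°
  cosα=-0.2588 sinα=0.9659 | (5,5) | tMaxX 2.4728 tMaxY 0.7143 | tΔX 3.8637 tΔY 1.0353
    t=0.7143 [y] (5,6) — stop
  → r_2 = 0.7143
beam 3: φ=90°, α=195°
  cosα=-0.9659 sinα=-0.2588 | (5,5) | tMaxX 0.6626 tMaxY 1.1977 | tΔX 1.0353 tΔY 3.8637
    t=0.6626 [x] (4,5)
    t=1.1977 [y] (4,4)
    t=1.6979 [x] (3,4)
    t=2.7331 [x] (2,4)
    t=3.7684 [x] (1,4)
    t=4.8037 [x] (0,4) — stop
  → r_3 = 4.8037

ranges = [2.4433, 0.7143, 4.8037]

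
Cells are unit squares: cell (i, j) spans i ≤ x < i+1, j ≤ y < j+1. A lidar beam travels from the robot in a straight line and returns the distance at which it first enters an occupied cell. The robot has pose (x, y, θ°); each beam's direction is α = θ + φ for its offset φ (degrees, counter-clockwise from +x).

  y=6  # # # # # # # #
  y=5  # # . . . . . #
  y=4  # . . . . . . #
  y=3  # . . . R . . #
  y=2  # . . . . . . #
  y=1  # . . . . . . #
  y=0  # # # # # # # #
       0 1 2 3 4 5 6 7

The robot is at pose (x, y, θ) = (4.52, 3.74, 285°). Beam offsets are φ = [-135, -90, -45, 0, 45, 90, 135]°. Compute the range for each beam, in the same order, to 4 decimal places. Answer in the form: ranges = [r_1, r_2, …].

beam 1: φ=-135°, α=150°
  d=(-0.8660,0.5000)  start (4,3)  tX=0.6004 tY=0.5200  stride 1/|dx|=1.1547 1/|dy|=2.0000
    cross y-line → (4,4), t=0.5200
    cross x-line → (3,4), t=0.6004
    cross x-line → (2,4), t=1.7551
    cross y-line → (2,5), t=2.5200
    cross x-line → (1,5), t=2.9098 (wall)
  → r_1 = 2.9098
beam 2: φ=-90°, α=195°
  d=(-0.9659,-0.2588)  start (4,3)  tX=0.5383 tY=2.8591  stride 1/|dx|=1.0353 1/|dy|=3.8637
    cross x-line → (3,3), t=0.5383
    cross x-line → (2,3), t=1.5736
    cross x-line → (1,3), t=2.6089
    cross y-line → (1,2), t=2.8591
    cross x-line → (0,2), t=3.6442 (wall)
  → r_2 = 3.6442
beam 3: φ=-45°, α=240°
  d=(-0.5000,-0.8660)  start (4,3)  tX=1.0400 tY=0.8545  stride 1/|dx|=2.0000 1/|dy|=1.1547
    cross y-line → (4,2), t=0.8545
    cross x-line → (3,2), t=1.0400
    cross y-line → (3,1), t=2.0092
    cross x-line → (2,1), t=3.0400
    cross y-line → (2,0), t=3.1639 (wall)
  → r_3 = 3.1639
beam 4: φ=0°, α=285°
  d=(0.2588,-0.9659)  start (4,3)  tX=1.8546 tY=0.7661  stride 1/|dx|=3.8637 1/|dy|=1.0353
    cross y-line → (4,2), t=0.7661
    cross y-line → (4,1), t=1.8014
    cross x-line → (5,1), t=1.8546
    cross y-line → (5,0), t=2.8367 (wall)
  → r_4 = 2.8367
beam 5: φ=45°, α=330°
  d=(0.8660,-0.5000)  start (4,3)  tX=0.5543 tY=1.4800  stride 1/|dx|=1.1547 1/|dy|=2.0000
    cross x-line → (5,3), t=0.5543
    cross y-line → (5,2), t=1.4800
    cross x-line → (6,2), t=1.7090
    cross x-line → (7,2), t=2.8637 (wall)
  → r_5 = 2.8637
beam 6: φ=90°, α=15°
  d=(0.9659,0.2588)  start (4,3)  tX=0.4969 tY=1.0046  stride 1/|dx|=1.0353 1/|dy|=3.8637
    cross x-line → (5,3), t=0.4969
    cross y-line → (5,4), t=1.0046
    cross x-line → (6,4), t=1.5322
    cross x-line → (7,4), t=2.5675 (wall)
  → r_6 = 2.5675
beam 7: φ=135°, α=60°
  d=(0.5000,0.8660)  start (4,3)  tX=0.9600 tY=0.3002  stride 1/|dx|=2.0000 1/|dy|=1.1547
    cross y-line → (4,4), t=0.3002
    cross x-line → (5,4), t=0.9600
    cross y-line → (5,5), t=1.4549
    cross y-line → (5,6), t=2.6096 (wall)
  → r_7 = 2.6096

ranges = [2.9098, 3.6442, 3.1639, 2.8367, 2.8637, 2.5675, 2.6096]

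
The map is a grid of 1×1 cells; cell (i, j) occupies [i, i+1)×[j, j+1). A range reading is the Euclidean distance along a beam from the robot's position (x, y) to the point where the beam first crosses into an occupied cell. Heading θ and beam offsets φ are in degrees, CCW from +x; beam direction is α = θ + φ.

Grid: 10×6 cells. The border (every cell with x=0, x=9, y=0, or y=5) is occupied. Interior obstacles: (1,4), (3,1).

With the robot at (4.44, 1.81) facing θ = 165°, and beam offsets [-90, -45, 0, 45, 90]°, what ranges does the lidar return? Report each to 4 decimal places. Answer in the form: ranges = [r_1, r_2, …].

ranges = [3.3025, 3.6835, 0.4555, 0.5081, 0.8386]

beam 1: φ=-90°, α=75°
  d=(0.2588,0.9659)  start (4,1)  tX=2.1637 tY=0.1967  stride 1/|dx|=3.8637 1/|dy|=1.0353
    cross y-line → (4,2), t=0.1967
    cross y-line → (4,3), t=1.2320
    cross x-line → (5,3), t=2.1637
    cross y-line → (5,4), t=2.2673
    cross y-line → (5,5), t=3.3025 (wall)
  → r_1 = 3.3025
beam 2: φ=-45°, α=120°
  d=(-0.5000,0.8660)  start (4,1)  tX=0.8800 tY=0.2194  stride 1/|dx|=2.0000 1/|dy|=1.1547
    cross y-line → (4,2), t=0.2194
    cross x-line → (3,2), t=0.8800
    cross y-line → (3,3), t=1.3741
    cross y-line → (3,4), t=2.5288
    cross x-line → (2,4), t=2.8800
    cross y-line → (2,5), t=3.6835 (wall)
  → r_2 = 3.6835
beam 3: φ=0°, α=165°
  d=(-0.9659,0.2588)  start (4,1)  tX=0.4555 tY=0.7341  stride 1/|dx|=1.0353 1/|dy|=3.8637
    cross x-line → (3,1), t=0.4555 (wall)
  → r_3 = 0.4555
beam 4: φ=45°, α=210°
  d=(-0.8660,-0.5000)  start (4,1)  tX=0.5081 tY=1.6200  stride 1/|dx|=1.1547 1/|dy|=2.0000
    cross x-line → (3,1), t=0.5081 (wall)
  → r_4 = 0.5081
beam 5: φ=90°, α=255°
  d=(-0.2588,-0.9659)  start (4,1)  tX=1.7000 tY=0.8386  stride 1/|dx|=3.8637 1/|dy|=1.0353
    cross y-line → (4,0), t=0.8386 (wall)
  → r_5 = 0.8386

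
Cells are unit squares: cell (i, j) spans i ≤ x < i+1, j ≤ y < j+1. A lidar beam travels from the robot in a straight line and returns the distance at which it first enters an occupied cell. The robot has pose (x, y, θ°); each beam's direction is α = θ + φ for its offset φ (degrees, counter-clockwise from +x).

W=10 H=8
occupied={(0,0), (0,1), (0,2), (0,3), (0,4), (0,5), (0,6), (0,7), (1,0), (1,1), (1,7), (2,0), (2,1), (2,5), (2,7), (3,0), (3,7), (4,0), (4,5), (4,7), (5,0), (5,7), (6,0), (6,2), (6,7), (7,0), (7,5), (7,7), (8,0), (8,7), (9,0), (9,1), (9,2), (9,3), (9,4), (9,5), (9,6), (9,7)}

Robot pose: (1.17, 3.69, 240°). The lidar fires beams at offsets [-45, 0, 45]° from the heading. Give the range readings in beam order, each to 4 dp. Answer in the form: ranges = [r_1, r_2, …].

beam 1: φ=-45°, α=195°
  direction (-0.9659, -0.2588); cell (1,3); t to first gridline: x 0.1760, y 2.6660 (then +1.0353 / +3.8637)
    (0,3) via x @ 0.1760  # hit
  → r_1 = 0.1760
beam 2: φ=0°, α=240°
  direction (-0.5000, -0.8660); cell (1,3); t to first gridline: x 0.3400, y 0.7967 (then +2.0000 / +1.1547)
    (0,3) via x @ 0.3400  # hit
  → r_2 = 0.3400
beam 3: φ=45°, α=285°
  direction (0.2588, -0.9659); cell (1,3); t to first gridline: x 3.2069, y 0.7143 (then +3.8637 / +1.0353)
    (1,2) via y @ 0.7143
    (1,1) via y @ 1.7496  # hit
  → r_3 = 1.7496

ranges = [0.1760, 0.3400, 1.7496]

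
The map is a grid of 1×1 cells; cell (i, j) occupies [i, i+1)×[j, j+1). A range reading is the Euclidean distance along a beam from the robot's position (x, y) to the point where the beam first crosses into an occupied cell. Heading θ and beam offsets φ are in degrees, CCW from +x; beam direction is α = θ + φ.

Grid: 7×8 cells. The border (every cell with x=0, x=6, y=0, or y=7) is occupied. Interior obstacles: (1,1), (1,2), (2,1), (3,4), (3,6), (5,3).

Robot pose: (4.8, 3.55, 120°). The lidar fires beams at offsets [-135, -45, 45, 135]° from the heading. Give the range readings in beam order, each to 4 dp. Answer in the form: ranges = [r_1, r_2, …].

ranges = [0.2071, 3.5717, 1.7387, 2.6400]

beam 1: φ=-135°, α=345°
  d=(0.9659,-0.2588)  start (4,3)  tX=0.2071 tY=2.1250  stride 1/|dx|=1.0353 1/|dy|=3.8637
    cross x-line → (5,3), t=0.2071 (wall)
  → r_1 = 0.2071
beam 2: φ=-45°, α=75°
  d=(0.2588,0.9659)  start (4,3)  tX=0.7727 tY=0.4659  stride 1/|dx|=3.8637 1/|dy|=1.0353
    cross y-line → (4,4), t=0.4659
    cross x-line → (5,4), t=0.7727
    cross y-line → (5,5), t=1.5012
    cross y-line → (5,6), t=2.5364
    cross y-line → (5,7), t=3.5717 (wall)
  → r_2 = 3.5717
beam 3: φ=45°, α=165°
  d=(-0.9659,0.2588)  start (4,3)  tX=0.8282 tY=1.7387  stride 1/|dx|=1.0353 1/|dy|=3.8637
    cross x-line → (3,3), t=0.8282
    cross y-line → (3,4), t=1.7387 (wall)
  → r_3 = 1.7387
beam 4: φ=135°, α=255°
  d=(-0.2588,-0.9659)  start (4,3)  tX=3.0910 tY=0.5694  stride 1/|dx|=3.8637 1/|dy|=1.0353
    cross y-line → (4,2), t=0.5694
    cross y-line → (4,1), t=1.6047
    cross y-line → (4,0), t=2.6400 (wall)
  → r_4 = 2.6400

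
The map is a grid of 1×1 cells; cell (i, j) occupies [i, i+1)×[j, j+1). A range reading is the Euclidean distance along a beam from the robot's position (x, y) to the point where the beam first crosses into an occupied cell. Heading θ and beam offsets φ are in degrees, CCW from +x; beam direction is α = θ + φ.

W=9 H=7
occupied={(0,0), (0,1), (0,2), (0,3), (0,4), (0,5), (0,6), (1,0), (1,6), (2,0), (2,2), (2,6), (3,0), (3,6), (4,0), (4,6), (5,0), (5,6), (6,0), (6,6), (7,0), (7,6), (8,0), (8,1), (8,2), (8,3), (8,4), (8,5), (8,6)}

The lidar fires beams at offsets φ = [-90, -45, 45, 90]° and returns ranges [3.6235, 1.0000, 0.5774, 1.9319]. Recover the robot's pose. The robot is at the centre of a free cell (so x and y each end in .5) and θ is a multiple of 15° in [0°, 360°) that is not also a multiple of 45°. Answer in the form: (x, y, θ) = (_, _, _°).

(x, y, θ) = (4.5, 5.5, 75°)

The pose lattice has 34·16 = 544 candidates. Test each by forward raycasting.
  (7.5, 3.5, 75°): beam 1 = 0.5176 ≠ 3.6235 ✗
  (4.5, 5.5, 240°): beam 1 = 1.0000 ≠ 3.6235 ✗
  (6.5, 5.5, 210°): beam 1 = 0.5774 ≠ 3.6235 ✗
  (1.5, 5.5, 60°): beam 1 = 7.5056 ≠ 3.6235 ✗
  (3.5, 3.5, 150°): beam 1 = 2.8868 ≠ 3.6235 ✗
  …
  (4.5, 5.5, 75°): r_1=3.6235, r_2=1.0000, r_3=0.5774, r_4=1.9319 — all match ✓
Unique over the lattice → pose = (4.5, 5.5, 75°).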